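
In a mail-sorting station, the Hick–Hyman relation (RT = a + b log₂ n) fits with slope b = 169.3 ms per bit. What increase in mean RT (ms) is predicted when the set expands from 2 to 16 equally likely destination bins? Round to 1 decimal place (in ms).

The intercept a cancels: ΔRT = b·(log₂ n₂ − log₂ n₁) = b·log₂(n₂/n₁).
log₂(16) − log₂(2) = log₂(16/2) = log₂(8) = 3.
ΔRT = 169.3 × 3.0000 = 507.900 ms.

507.9 ms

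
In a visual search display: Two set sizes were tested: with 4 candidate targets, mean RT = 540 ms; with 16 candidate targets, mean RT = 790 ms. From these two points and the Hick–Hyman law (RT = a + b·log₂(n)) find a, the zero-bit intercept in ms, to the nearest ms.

290 ms

b = (RT₂ − RT₁)/(log₂ n₂ − log₂ n₁) = (790 − 540)/(4 − 2) = 125 ms/bit.
Intercept: a = 540 − 125·log₂(4) = 290.000 ms.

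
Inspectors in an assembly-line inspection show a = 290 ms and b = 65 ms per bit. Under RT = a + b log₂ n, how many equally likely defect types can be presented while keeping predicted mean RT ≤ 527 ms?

65·log₂ n ≤ 527 − 290 = 237, giving log₂ n ≤ 3.6462 and n ≤ 12.520. The largest whole number is 12.

12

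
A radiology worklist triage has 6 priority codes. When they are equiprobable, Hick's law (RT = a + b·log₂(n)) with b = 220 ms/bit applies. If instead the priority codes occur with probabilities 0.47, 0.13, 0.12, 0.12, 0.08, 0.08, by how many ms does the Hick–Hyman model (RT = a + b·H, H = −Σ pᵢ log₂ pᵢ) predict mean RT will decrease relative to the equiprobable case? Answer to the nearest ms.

82 ms

Equiprobable entropy H₀ = log₂ 6 = 2.5850 bits.
Skewed entropy H = −Σ pᵢ log₂ pᵢ = 2.2118 bits.
ΔRT = b·(H₀ − H) = 220 × 0.3732 = 82.11 ms.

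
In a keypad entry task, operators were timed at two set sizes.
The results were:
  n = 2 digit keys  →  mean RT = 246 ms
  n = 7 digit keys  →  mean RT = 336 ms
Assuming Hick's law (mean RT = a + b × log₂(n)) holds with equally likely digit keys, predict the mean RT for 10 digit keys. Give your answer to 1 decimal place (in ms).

Solve the two-equation system in a and b:
  b = (336 − 246) / (log₂ 7 − log₂ 2) = 90 / (2.8074 − 1) = 49.797 ms/bit
  a = 246 − 49.797 × 1 = 196.203 ms
Then RT(10) = 196.203 + 49.797 × log₂ 10 = 196.203 + 49.797 × 3.3219 ≈ 361.624 ms.

361.6 ms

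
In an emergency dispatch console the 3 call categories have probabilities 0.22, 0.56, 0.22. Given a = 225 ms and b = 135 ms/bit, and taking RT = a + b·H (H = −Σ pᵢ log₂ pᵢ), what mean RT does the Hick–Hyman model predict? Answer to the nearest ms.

418 ms

H = 0.22·log₂(1/0.22) + 0.56·log₂(1/0.56) + 0.22·log₂(1/0.22) = 1.4296 bits.
RT = 225 + 135 × 1.4296 = 417.99 ms.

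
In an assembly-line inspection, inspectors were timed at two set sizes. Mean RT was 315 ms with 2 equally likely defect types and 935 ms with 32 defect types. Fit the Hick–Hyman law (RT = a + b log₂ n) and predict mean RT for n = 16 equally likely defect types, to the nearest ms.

780 ms

Fit slope and intercept:
  b = (935 − 315) / (log₂ 32 − log₂ 2) = 620 / (5 − 1) = 155 ms/bit
  a = 315 − 155 × 1 = 160 ms
Then RT(16) = 160 + 155 × log₂ 16 = 160 + 155 × 4 ≈ 780.000 ms.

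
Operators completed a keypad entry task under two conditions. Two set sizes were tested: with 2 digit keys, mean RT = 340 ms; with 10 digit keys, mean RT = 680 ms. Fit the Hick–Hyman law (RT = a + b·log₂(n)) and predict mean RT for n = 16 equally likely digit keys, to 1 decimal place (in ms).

Solve the two-equation system in a and b:
  b = (680 − 340) / (log₂ 10 − log₂ 2) = 340 / (3.3219 − 1) = 146.430 ms/bit
  a = 340 − 146.430 × 1 = 193.570 ms
Then RT(16) = 193.570 + 146.430 × log₂ 16 = 193.570 + 146.430 × 4 ≈ 779.290 ms.

779.3 ms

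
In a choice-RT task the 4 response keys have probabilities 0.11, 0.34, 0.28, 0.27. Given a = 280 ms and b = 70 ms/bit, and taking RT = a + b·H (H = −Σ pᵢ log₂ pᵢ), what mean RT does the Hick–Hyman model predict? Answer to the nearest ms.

Entropy contributions −pᵢ log₂ pᵢ: 0.3503, 0.5292, 0.5142, 0.5100; sum H = 1.9037 bits.
RT = a + bH = 280 + 70·1.9037 = 413.26 ms.

413 ms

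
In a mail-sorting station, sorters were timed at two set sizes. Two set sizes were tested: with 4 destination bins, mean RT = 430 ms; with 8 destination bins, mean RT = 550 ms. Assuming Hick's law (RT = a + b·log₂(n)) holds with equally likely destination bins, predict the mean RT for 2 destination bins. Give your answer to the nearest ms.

Fit slope and intercept:
  b = (550 − 430) / (log₂ 8 − log₂ 4) = 120 / (3 − 2) = 120 ms/bit
  a = 430 − 120 × 2 = 190 ms
Then RT(2) = 190 + 120 × log₂ 2 = 190 + 120 × 1 ≈ 310.000 ms.

310 ms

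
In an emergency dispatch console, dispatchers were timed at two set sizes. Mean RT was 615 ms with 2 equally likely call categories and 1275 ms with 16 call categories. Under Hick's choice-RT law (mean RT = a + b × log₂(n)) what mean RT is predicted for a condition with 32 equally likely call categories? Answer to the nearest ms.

1495 ms

Solve the two-equation system in a and b:
  b = (1275 − 615) / (log₂ 16 − log₂ 2) = 660 / (4 − 1) = 220 ms/bit
  a = 615 − 220 × 1 = 395 ms
Then RT(32) = 395 + 220 × log₂ 32 = 395 + 220 × 5 ≈ 1495.000 ms.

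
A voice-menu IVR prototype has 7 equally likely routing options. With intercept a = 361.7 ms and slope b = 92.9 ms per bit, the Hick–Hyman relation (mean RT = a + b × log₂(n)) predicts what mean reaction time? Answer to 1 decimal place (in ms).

622.5 ms

log₂(7) = 2.8074 bits, so RT = 361.7 + 92.9 × 2.8074 ≈ 622.503 ms.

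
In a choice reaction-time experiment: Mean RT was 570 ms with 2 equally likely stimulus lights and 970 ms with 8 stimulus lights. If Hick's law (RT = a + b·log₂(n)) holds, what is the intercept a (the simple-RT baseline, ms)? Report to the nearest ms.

The slope on a log₂ axis is (970 − 570) / (3 − 1) = 200 ms/bit.
Intercept: a = 570 − 200·log₂(2) = 370.000 ms.

370 ms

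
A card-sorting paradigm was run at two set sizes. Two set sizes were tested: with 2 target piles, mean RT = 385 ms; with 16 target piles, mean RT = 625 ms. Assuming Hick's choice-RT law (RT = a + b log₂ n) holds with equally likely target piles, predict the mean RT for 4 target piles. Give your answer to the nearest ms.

465 ms

Fit slope and intercept:
  b = (625 − 385) / (log₂ 16 − log₂ 2) = 240 / (4 − 1) = 80 ms/bit
  a = 385 − 80 × 1 = 305 ms
Then RT(4) = 305 + 80 × log₂ 4 = 305 + 80 × 2 ≈ 465.000 ms.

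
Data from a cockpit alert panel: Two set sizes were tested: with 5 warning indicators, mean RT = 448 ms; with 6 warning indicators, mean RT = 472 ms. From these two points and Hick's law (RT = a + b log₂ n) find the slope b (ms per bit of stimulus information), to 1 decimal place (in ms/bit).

Slope: b = (472 − 448) / (log₂ 6 − log₂ 5) = 24/0.2630 = 91.243 ms/bit.

91.2 ms/bit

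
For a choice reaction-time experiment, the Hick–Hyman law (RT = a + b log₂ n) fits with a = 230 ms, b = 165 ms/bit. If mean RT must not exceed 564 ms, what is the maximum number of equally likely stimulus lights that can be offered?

Information budget: (564 − 230)/165 = 2.0242 bits, so n ≤ 2^2.0242 = 4.068 → at most 4.

4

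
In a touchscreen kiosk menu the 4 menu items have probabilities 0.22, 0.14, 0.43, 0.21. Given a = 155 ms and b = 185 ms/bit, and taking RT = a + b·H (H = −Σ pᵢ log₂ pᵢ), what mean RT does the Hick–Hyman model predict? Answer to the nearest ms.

502 ms

H = 0.22·log₂(1/0.22) + 0.14·log₂(1/0.14) + 0.43·log₂(1/0.43) + 0.21·log₂(1/0.21) = 1.8741 bits.
RT = 155 + 185 × 1.8741 = 501.70 ms.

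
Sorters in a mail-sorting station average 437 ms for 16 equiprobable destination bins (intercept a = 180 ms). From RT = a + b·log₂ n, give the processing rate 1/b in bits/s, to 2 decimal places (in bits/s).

15.56 bits/s

b = (437 − 180)/log₂ 16 = 257/4 = 64.250 ms per bit = 0.06425 s/bit; the reciprocal is 15.564 bits/s.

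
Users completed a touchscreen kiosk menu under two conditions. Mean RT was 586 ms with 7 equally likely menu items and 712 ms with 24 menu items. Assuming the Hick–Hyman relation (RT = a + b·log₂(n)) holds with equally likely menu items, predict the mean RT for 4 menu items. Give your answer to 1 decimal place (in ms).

528.8 ms

Solve the two-equation system in a and b:
  b = (712 − 586) / (log₂ 24 − log₂ 7) = 126 / (4.5850 − 2.8074) = 70.882 ms/bit
  a = 586 − 70.882 × 2.8074 = 387.010 ms
Then RT(4) = 387.010 + 70.882 × log₂ 4 = 387.010 + 70.882 × 2 ≈ 528.773 ms.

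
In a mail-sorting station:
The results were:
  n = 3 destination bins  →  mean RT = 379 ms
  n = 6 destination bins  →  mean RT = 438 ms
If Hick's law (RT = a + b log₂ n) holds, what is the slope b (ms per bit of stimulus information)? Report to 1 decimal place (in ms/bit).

Slope: b = (438 − 379) / (log₂ 6 − log₂ 3) = 59/1.0000 = 59.000 ms/bit.

59.0 ms/bit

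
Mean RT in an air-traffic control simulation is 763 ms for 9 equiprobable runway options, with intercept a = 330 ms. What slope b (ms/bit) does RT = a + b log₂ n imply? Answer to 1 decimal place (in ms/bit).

log₂(9) = 3.1699 bits.
b = (RT − a)/log₂ n = (763 − 330) / 3.1699 = 136.596 ms/bit.

136.6 ms/bit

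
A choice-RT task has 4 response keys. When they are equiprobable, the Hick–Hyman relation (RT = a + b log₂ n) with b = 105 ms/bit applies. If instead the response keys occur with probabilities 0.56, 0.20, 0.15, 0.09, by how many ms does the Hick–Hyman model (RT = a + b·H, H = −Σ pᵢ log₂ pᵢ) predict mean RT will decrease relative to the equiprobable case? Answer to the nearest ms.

36 ms

The RT saving is b·ΔH. Equiprobable H₀ = log₂(4) = 2.0000 bits; with the given probabilities H = 1.6560 bits.
b·(H₀ − H) = 105 × (2.0000 − 1.6560) = 36.12 ms.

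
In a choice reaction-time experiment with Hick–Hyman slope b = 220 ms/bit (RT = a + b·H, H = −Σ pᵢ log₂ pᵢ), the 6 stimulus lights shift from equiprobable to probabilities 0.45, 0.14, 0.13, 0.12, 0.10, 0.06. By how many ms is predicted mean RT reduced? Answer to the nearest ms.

76 ms

Equiprobable entropy H₀ = log₂ 6 = 2.5850 bits.
Skewed entropy H = −Σ pᵢ log₂ pᵢ = 2.2409 bits.
ΔRT = b·(H₀ − H) = 220 × 0.3440 = 75.68 ms.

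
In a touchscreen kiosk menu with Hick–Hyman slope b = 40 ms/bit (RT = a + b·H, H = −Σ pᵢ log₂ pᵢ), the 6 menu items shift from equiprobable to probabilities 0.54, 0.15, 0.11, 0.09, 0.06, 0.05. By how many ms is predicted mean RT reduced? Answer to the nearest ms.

23 ms

Equiprobable entropy H₀ = log₂ 6 = 2.5850 bits.
Skewed entropy H = −Σ pᵢ log₂ pᵢ = 2.0132 bits.
ΔRT = b·(H₀ − H) = 40 × 0.5718 = 22.87 ms.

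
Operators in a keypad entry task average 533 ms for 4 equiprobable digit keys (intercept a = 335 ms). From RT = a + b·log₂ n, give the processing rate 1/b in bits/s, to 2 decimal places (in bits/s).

10.10 bits/s

Choice component = 533 − 335 = 198 ms over log₂(4) = 2 bits.
b = 198 / 2 = 99.000 ms/bit, so 1/b = 10.101 bits/s.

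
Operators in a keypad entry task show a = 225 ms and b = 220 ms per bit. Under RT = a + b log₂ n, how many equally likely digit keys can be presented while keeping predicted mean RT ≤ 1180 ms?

Set 225 + 220·log₂ n ≤ 1180 → log₂ n ≤ (1180 − 225)/220 = 4.3409.
So n ≤ 2^4.3409 = 20.265; the largest integer n is 20.

20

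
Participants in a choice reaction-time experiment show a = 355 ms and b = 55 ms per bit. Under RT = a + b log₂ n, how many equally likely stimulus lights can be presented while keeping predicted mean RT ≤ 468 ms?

Set 355 + 55·log₂ n ≤ 468 → log₂ n ≤ (468 − 355)/55 = 2.0545.
So n ≤ 2^2.0545 = 4.154; the largest integer n is 4.

4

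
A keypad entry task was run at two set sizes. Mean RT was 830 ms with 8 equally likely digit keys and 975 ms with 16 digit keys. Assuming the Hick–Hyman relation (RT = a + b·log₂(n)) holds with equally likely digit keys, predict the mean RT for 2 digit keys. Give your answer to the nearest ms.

With log₂ n on the abscissa the relation is linear; from the two conditions:
  b = (975 − 830) / (log₂ 16 − log₂ 8) = 145 / (4 − 3) = 145 ms/bit
  a = 830 − 145 × 3 = 395 ms
Then RT(2) = 395 + 145 × log₂ 2 = 395 + 145 × 1 ≈ 540.000 ms.

540 ms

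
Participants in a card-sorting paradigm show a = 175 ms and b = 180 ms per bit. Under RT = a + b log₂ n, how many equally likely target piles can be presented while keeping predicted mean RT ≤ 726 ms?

180·log₂ n ≤ 726 − 175 = 551, giving log₂ n ≤ 3.0611 and n ≤ 8.346. The largest whole number is 8.

8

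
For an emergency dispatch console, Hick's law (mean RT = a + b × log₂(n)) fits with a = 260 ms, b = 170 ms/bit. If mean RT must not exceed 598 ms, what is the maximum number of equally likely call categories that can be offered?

170·log₂ n ≤ 598 − 260 = 338, giving log₂ n ≤ 1.9882 and n ≤ 3.968. The largest whole number is 3.

3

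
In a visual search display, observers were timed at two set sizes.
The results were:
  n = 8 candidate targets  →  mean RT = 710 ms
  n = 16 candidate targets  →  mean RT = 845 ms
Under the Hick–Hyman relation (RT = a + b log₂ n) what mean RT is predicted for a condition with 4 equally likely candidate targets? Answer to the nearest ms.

575 ms

Fit slope and intercept:
  b = (845 − 710) / (log₂ 16 − log₂ 8) = 135 / (4 − 3) = 135 ms/bit
  a = 710 − 135 × 3 = 305 ms
Then RT(4) = 305 + 135 × log₂ 4 = 305 + 135 × 2 ≈ 575.000 ms.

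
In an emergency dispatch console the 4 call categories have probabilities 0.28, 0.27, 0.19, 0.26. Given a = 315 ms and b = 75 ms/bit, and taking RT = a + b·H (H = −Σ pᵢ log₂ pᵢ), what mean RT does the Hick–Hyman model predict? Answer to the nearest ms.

464 ms

H = 0.28·log₂(1/0.28) + 0.27·log₂(1/0.27) + 0.19·log₂(1/0.19) + 0.26·log₂(1/0.26) = 1.9848 bits.
RT = 315 + 75 × 1.9848 = 463.86 ms.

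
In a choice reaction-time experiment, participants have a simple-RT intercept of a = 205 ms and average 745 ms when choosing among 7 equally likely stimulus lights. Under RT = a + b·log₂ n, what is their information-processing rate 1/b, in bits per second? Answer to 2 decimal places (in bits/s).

5.20 bits/s

Choice component = 745 − 205 = 540 ms over log₂(7) = 2.8074 bits.
b = 540 / 2.8074 = 192.352 ms/bit, so 1/b = 5.199 bits/s.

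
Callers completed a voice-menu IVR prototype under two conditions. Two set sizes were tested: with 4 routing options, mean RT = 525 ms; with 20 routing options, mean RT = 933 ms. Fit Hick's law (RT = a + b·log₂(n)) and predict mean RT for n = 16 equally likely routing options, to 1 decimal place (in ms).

With log₂ n on the abscissa the relation is linear; from the two conditions:
  b = (933 − 525) / (log₂ 20 − log₂ 4) = 408 / (4.3219 − 2) = 175.716 ms/bit
  a = 525 − 175.716 × 2 = 173.568 ms
Then RT(16) = 173.568 + 175.716 × log₂ 16 = 173.568 + 175.716 × 4 ≈ 876.432 ms.

876.4 ms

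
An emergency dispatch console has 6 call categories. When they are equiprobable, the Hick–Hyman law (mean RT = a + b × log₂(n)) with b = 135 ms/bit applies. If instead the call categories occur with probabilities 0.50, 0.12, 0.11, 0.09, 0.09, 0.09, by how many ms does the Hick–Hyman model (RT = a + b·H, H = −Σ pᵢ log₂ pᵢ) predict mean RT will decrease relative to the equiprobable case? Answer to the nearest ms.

58 ms

Equiprobable entropy H₀ = log₂ 6 = 2.5850 bits.
Skewed entropy H = −Σ pᵢ log₂ pᵢ = 2.1553 bits.
ΔRT = b·(H₀ − H) = 135 × 0.4296 = 58.00 ms.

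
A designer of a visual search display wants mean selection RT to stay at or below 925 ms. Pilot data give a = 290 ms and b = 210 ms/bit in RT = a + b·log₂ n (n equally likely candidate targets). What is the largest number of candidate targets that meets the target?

Information budget: (925 − 290)/210 = 3.0238 bits, so n ≤ 2^3.0238 = 8.133 → at most 8.

8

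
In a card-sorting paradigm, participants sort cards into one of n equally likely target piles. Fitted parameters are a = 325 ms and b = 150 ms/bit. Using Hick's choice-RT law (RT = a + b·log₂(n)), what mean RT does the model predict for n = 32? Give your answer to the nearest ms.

1075 ms

log₂(32) = 5 bits, so RT = 325 + 150 × 5 ≈ 1075.000 ms.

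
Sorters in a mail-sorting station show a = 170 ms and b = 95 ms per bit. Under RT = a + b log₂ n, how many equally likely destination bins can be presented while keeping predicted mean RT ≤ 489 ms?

10

Information budget: (489 − 170)/95 = 3.3579 bits, so n ≤ 2^3.3579 = 10.252 → at most 10.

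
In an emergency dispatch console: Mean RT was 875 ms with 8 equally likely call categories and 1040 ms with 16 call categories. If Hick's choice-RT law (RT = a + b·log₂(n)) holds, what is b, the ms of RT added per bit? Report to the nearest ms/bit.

165 ms/bit

b = (RT₂ − RT₁)/(log₂ n₂ − log₂ n₁) = (1040 − 875)/(4 − 3) = 165 ms/bit.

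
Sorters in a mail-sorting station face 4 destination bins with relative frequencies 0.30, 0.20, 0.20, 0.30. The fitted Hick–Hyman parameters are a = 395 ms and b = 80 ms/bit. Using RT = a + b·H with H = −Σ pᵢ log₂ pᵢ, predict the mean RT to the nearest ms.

553 ms

H = 0.30·log₂(1/0.30) + 0.20·log₂(1/0.20) + 0.20·log₂(1/0.20) + 0.30·log₂(1/0.30) = 1.9710 bits.
RT = 395 + 80 × 1.9710 = 552.68 ms.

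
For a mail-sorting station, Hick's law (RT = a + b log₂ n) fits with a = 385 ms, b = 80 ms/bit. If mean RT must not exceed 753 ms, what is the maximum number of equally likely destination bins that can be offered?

24

80·log₂ n ≤ 753 − 385 = 368, giving log₂ n ≤ 4.6000 and n ≤ 24.251. The largest whole number is 24.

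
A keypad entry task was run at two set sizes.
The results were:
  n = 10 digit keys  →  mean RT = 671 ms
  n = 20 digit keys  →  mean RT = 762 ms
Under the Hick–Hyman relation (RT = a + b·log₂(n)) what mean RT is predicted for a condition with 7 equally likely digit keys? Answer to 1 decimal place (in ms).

624.2 ms

With log₂ n on the abscissa the relation is linear; from the two conditions:
  b = (762 − 671) / (log₂ 20 − log₂ 10) = 91 / (4.3219 − 3.3219) = 91.000 ms/bit
  a = 671 − 91.000 × 3.3219 = 368.705 ms
Then RT(7) = 368.705 + 91.000 × log₂ 7 = 368.705 + 91.000 × 2.8074 ≈ 624.174 ms.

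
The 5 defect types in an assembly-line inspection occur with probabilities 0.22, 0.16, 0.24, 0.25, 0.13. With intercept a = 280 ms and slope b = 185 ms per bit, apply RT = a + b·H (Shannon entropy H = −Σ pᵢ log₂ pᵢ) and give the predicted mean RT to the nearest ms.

702 ms

H = 0.22·log₂(1/0.22) + 0.16·log₂(1/0.16) + 0.24·log₂(1/0.24) + 0.25·log₂(1/0.25) + 0.13·log₂(1/0.13) = 2.2804 bits.
RT = 280 + 185 × 2.2804 = 701.87 ms.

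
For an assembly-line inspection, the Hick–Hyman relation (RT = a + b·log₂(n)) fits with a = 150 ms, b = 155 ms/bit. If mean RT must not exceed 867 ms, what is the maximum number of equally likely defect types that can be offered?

Set 150 + 155·log₂ n ≤ 867 → log₂ n ≤ (867 − 150)/155 = 4.6258.
So n ≤ 2^4.6258 = 24.689; the largest integer n is 24.

24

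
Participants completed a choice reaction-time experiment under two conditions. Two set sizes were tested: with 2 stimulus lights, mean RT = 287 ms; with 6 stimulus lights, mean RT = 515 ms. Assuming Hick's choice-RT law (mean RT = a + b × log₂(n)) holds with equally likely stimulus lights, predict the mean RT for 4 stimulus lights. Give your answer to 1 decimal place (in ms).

430.9 ms

RT is linear in log₂ n, so two points fix the line:
  b = (515 − 287) / (log₂ 6 − log₂ 2) = 228 / (2.5850 − 1) = 143.852 ms/bit
  a = 287 − 143.852 × 1 = 143.148 ms
Then RT(4) = 143.148 + 143.852 × log₂ 4 = 143.148 + 143.852 × 2 ≈ 430.852 ms.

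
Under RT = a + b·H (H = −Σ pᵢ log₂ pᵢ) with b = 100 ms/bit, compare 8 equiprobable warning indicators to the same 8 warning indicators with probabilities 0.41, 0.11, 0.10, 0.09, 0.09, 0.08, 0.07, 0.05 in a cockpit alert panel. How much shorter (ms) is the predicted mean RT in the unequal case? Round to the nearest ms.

Equiprobable entropy H₀ = log₂ 8 = 3.0000 bits.
Skewed entropy H = −Σ pᵢ log₂ pᵢ = 2.6113 bits.
ΔRT = b·(H₀ − H) = 100 × 0.3887 = 38.87 ms.

39 ms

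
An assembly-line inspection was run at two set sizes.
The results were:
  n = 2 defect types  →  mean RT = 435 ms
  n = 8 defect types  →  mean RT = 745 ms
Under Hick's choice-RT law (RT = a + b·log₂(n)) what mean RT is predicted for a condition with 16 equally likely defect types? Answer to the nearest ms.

900 ms

Fit slope and intercept:
  b = (745 − 435) / (log₂ 8 − log₂ 2) = 310 / (3 − 1) = 155 ms/bit
  a = 435 − 155 × 1 = 280 ms
Then RT(16) = 280 + 155 × log₂ 16 = 280 + 155 × 4 ≈ 900.000 ms.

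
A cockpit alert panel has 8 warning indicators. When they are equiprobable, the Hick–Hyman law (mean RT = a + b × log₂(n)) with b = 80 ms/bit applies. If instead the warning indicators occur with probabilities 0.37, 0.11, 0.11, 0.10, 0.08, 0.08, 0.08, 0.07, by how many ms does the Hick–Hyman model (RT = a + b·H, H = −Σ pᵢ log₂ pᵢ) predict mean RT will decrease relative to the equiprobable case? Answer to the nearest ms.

23 ms

The RT saving is b·ΔH. Equiprobable H₀ = log₂(8) = 3.0000 bits; with the given probabilities H = 2.7066 bits.
b·(H₀ − H) = 80 × (3.0000 − 2.7066) = 23.47 ms.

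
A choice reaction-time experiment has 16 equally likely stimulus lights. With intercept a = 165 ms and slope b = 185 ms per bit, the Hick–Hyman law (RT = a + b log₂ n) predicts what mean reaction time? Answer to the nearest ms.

log₂(16) = 4 bits, so RT = 165 + 185 × 4 ≈ 905.000 ms.

905 ms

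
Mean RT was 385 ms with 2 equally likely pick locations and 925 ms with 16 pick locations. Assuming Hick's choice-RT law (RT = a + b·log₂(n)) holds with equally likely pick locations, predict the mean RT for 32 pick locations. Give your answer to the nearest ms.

Fit slope and intercept:
  b = (925 − 385) / (log₂ 16 − log₂ 2) = 540 / (4 − 1) = 180 ms/bit
  a = 385 − 180 × 1 = 205 ms
Then RT(32) = 205 + 180 × log₂ 32 = 205 + 180 × 5 ≈ 1105.000 ms.

1105 ms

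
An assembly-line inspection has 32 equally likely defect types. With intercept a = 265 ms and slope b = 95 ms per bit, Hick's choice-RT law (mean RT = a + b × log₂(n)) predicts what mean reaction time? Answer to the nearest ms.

log₂(32) = 5 bits, so RT = 265 + 95 × 5 ≈ 740.000 ms.

740 ms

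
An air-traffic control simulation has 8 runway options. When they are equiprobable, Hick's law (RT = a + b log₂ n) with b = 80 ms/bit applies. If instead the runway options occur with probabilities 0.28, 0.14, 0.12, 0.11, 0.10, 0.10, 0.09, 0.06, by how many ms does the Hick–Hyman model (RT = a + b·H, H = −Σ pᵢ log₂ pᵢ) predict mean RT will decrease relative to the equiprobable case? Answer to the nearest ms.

12 ms

The RT saving is b·ΔH. Equiprobable H₀ = log₂(8) = 3.0000 bits; with the given probabilities H = 2.8493 bits.
b·(H₀ − H) = 80 × (3.0000 − 2.8493) = 12.06 ms.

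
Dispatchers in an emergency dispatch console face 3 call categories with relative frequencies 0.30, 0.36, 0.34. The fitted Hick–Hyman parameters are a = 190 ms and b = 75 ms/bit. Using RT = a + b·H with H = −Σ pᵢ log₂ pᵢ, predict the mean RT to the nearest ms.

309 ms

H = 0.30·log₂(1/0.30) + 0.36·log₂(1/0.36) + 0.34·log₂(1/0.34) = 1.5809 bits.
RT = 190 + 75 × 1.5809 = 308.57 ms.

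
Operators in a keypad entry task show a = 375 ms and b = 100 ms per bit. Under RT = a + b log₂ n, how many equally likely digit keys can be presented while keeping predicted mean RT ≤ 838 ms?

24

Information budget: (838 − 375)/100 = 4.6300 bits, so n ≤ 2^4.6300 = 24.761 → at most 24.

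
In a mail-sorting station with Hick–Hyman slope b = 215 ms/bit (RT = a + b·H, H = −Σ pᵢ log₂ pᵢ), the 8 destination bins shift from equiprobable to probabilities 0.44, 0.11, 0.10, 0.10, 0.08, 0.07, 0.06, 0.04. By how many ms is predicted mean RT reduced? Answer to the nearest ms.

Equiprobable entropy H₀ = log₂ 8 = 3.0000 bits.
Skewed entropy H = −Σ pᵢ log₂ pᵢ = 2.5252 bits.
ΔRT = b·(H₀ − H) = 215 × 0.4748 = 102.09 ms.

102 ms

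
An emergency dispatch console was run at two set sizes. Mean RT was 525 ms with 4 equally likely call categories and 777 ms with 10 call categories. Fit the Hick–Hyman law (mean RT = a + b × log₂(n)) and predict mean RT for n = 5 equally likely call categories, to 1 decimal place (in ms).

RT is linear in log₂ n, so two points fix the line:
  b = (777 − 525) / (log₂ 10 − log₂ 4) = 252 / (3.3219 − 2) = 190.631 ms/bit
  a = 525 − 190.631 × 2 = 143.739 ms
Then RT(5) = 143.739 + 190.631 × log₂ 5 = 143.739 + 190.631 × 2.3219 ≈ 586.369 ms.

586.4 ms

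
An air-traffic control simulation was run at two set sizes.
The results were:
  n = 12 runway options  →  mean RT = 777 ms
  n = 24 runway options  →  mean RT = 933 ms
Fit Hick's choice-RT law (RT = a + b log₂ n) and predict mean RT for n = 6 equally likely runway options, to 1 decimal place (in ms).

621.0 ms

Solve the two-equation system in a and b:
  b = (933 − 777) / (log₂ 24 − log₂ 12) = 156 / (4.5850 − 3.5850) = 156.000 ms/bit
  a = 777 − 156.000 × 3.5850 = 217.746 ms
Then RT(6) = 217.746 + 156.000 × log₂ 6 = 217.746 + 156.000 × 2.5850 ≈ 621.000 ms.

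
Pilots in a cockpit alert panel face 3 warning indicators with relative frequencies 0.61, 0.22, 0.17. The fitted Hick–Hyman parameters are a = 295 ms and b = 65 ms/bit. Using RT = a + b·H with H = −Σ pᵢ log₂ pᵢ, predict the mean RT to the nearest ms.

H = 0.61·log₂(1/0.61) + 0.22·log₂(1/0.22) + 0.17·log₂(1/0.17) = 1.3502 bits.
RT = 295 + 65 × 1.3502 = 382.76 ms.

383 ms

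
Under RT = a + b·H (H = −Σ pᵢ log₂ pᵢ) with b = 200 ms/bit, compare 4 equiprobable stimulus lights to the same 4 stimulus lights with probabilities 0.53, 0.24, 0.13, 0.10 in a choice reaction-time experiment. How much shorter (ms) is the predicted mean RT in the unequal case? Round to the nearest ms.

Equiprobable entropy H₀ = log₂ 4 = 2.0000 bits.
Skewed entropy H = −Σ pᵢ log₂ pᵢ = 1.6944 bits.
ΔRT = b·(H₀ − H) = 200 × 0.3056 = 61.12 ms.

61 ms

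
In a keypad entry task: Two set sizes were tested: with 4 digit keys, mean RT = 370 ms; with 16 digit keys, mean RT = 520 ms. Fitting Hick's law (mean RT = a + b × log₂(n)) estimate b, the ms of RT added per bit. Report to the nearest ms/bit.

Slope: b = (520 − 370) / (log₂ 16 − log₂ 4) = 150/2.0000 = 75 ms/bit.

75 ms/bit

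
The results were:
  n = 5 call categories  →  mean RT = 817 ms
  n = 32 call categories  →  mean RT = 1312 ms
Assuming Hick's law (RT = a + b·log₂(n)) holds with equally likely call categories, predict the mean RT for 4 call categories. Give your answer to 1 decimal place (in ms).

Fit slope and intercept:
  b = (1312 − 817) / (log₂ 32 − log₂ 5) = 495 / (5 − 2.3219) = 184.834 ms/bit
  a = 817 − 184.834 × 2.3219 = 387.828 ms
Then RT(4) = 387.828 + 184.834 × log₂ 4 = 387.828 + 184.834 × 2 ≈ 757.497 ms.

757.5 ms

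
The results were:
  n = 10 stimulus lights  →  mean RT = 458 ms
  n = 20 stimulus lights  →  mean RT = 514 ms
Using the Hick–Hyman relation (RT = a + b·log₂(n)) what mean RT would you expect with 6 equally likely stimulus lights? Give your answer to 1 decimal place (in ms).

416.7 ms

With log₂ n on the abscissa the relation is linear; from the two conditions:
  b = (514 − 458) / (log₂ 20 − log₂ 10) = 56 / (4.3219 − 3.3219) = 56.000 ms/bit
  a = 458 − 56.000 × 3.3219 = 271.972 ms
Then RT(6) = 271.972 + 56.000 × log₂ 6 = 271.972 + 56.000 × 2.5850 ≈ 416.730 ms.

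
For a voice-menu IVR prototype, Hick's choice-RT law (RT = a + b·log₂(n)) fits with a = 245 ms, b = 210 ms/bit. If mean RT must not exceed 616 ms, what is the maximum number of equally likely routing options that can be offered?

3

Information budget: (616 − 245)/210 = 1.7667 bits, so n ≤ 2^1.7667 = 3.403 → at most 3.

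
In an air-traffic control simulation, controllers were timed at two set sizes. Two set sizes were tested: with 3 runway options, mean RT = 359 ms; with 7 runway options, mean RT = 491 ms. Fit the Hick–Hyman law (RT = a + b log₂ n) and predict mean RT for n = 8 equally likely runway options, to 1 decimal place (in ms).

RT is linear in log₂ n, so two points fix the line:
  b = (491 − 359) / (log₂ 7 − log₂ 3) = 132 / (2.8074 − 1.5850) = 107.985 ms/bit
  a = 359 − 107.985 × 1.5850 = 187.848 ms
Then RT(8) = 187.848 + 107.985 × log₂ 8 = 187.848 + 107.985 × 3 ≈ 511.803 ms.

511.8 ms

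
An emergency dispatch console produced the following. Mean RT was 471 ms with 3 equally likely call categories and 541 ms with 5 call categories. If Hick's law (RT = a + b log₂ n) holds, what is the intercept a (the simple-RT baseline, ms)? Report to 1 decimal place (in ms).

b = (RT₂ − RT₁)/(log₂ n₂ − log₂ n₁) = (541 − 471)/(2.3219 − 1.5850) = 94.984 ms/bit.
a = RT₁ − b·log₂ n₁ = 471 − 94.984 × 1.5850 = 320.454 ms.

320.5 ms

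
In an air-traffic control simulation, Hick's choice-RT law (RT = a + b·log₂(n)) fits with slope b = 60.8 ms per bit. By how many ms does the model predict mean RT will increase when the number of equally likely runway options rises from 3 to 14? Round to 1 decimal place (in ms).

135.1 ms

Only the slope matters, since a is common to both: ΔRT = b·log₂(n₂/n₁).
log₂(14) − log₂(3) = 3.8074 − 1.5850 = 2.2224.
ΔRT = 60.8 × 2.2224 = 135.121 ms.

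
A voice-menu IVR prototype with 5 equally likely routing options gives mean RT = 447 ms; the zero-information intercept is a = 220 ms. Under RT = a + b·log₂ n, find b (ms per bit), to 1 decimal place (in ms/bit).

5 alternatives carry log₂ 5 = 2.3219 bits; the choice cost is 447 − 220 = 227 ms, so b = 227/2.3219 = 97.764 ms/bit.

97.8 ms/bit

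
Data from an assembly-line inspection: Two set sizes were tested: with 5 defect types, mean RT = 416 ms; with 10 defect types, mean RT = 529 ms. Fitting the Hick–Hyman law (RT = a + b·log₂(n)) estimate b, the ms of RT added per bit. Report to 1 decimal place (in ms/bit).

113.0 ms/bit

The slope on a log₂ axis is (529 − 416) / (3.3219 − 2.3219) = 113.000 ms/bit.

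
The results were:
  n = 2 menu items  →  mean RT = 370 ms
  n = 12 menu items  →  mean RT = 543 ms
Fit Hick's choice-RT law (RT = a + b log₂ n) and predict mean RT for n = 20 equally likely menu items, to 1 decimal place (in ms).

Fit slope and intercept:
  b = (543 − 370) / (log₂ 12 − log₂ 2) = 173 / (3.5850 − 1) = 66.926 ms/bit
  a = 370 − 66.926 × 1 = 303.074 ms
Then RT(20) = 303.074 + 66.926 × log₂ 20 = 303.074 + 66.926 × 4.3219 ≈ 592.322 ms.

592.3 ms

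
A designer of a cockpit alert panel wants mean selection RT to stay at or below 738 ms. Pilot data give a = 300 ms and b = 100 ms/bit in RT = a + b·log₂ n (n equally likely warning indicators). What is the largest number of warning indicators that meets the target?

100·log₂ n ≤ 738 − 300 = 438, giving log₂ n ≤ 4.3800 and n ≤ 20.821. The largest whole number is 20.

20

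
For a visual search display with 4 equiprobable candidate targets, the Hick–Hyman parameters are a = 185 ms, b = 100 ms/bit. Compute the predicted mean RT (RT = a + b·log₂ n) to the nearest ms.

385 ms

log₂(4) = 2 bits, so RT = 185 + 100 × 2 ≈ 385.000 ms.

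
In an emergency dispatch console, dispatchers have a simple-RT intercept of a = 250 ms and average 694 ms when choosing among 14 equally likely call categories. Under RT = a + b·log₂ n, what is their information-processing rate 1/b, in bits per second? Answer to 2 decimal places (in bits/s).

b = (694 − 250)/log₂ 14 = 444/3.8074 = 116.616 ms per bit = 0.11662 s/bit; the reciprocal is 8.575 bits/s.

8.58 bits/s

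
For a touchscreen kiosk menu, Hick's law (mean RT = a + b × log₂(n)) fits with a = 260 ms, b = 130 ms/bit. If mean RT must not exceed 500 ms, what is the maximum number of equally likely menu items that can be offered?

3

Information budget: (500 − 260)/130 = 1.8462 bits, so n ≤ 2^1.8462 = 3.595 → at most 3.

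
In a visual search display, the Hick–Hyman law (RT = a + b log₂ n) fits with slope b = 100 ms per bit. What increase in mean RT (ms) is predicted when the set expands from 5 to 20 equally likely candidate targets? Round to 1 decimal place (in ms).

ΔRT = (a + b log₂ n₂) − (a + b log₂ n₁) = b·(log₂ n₂ − log₂ n₁).
log₂(20) − log₂(5) = log₂(20/5) = log₂(4) = 2.
ΔRT = 100 × 2.0000 = 200.000 ms.

200.0 ms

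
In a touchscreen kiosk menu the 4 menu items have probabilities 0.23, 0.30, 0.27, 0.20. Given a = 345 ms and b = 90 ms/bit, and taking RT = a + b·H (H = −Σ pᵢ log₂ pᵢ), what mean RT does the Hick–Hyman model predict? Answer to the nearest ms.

H = 0.23·log₂(1/0.23) + 0.30·log₂(1/0.30) + 0.27·log₂(1/0.27) + 0.20·log₂(1/0.20) = 1.9832 bits.
RT = 345 + 90 × 1.9832 = 523.48 ms.

523 ms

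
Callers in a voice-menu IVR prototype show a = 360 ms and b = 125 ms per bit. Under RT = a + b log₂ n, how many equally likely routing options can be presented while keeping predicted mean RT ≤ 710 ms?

Set 360 + 125·log₂ n ≤ 710 → log₂ n ≤ (710 − 360)/125 = 2.8000.
So n ≤ 2^2.8000 = 6.964; the largest integer n is 6.

6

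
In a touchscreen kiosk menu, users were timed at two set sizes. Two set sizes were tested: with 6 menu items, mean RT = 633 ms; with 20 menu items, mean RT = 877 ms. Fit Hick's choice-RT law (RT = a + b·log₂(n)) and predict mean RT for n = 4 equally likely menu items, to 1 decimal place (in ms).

550.8 ms

Fit slope and intercept:
  b = (877 − 633) / (log₂ 20 − log₂ 6) = 244 / (4.3219 − 2.5850) = 140.475 ms/bit
  a = 633 − 140.475 × 2.5850 = 269.878 ms
Then RT(4) = 269.878 + 140.475 × log₂ 4 = 269.878 + 140.475 × 2 ≈ 550.827 ms.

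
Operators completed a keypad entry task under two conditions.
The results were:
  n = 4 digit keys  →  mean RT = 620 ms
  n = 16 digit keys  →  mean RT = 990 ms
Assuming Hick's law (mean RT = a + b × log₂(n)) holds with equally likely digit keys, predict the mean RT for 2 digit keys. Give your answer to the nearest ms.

435 ms

With log₂ n on the abscissa the relation is linear; from the two conditions:
  b = (990 − 620) / (log₂ 16 − log₂ 4) = 370 / (4 − 2) = 185 ms/bit
  a = 620 − 185 × 2 = 250 ms
Then RT(2) = 250 + 185 × log₂ 2 = 250 + 185 × 1 ≈ 435.000 ms.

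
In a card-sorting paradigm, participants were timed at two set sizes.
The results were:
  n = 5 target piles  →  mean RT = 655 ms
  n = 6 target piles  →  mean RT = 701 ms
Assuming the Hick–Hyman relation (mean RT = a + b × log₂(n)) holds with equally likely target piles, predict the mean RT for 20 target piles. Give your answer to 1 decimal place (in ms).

1004.8 ms

With log₂ n on the abscissa the relation is linear; from the two conditions:
  b = (701 − 655) / (log₂ 6 − log₂ 5) = 46 / (2.5850 − 2.3219) = 174.882 ms/bit
  a = 655 − 174.882 × 2.3219 = 248.936 ms
Then RT(20) = 248.936 + 174.882 × log₂ 20 = 248.936 + 174.882 × 4.3219 ≈ 1004.764 ms.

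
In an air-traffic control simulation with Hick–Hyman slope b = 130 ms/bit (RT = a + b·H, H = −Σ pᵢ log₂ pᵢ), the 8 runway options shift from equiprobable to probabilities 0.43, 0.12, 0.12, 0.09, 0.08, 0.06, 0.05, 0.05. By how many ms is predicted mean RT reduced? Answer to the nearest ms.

Equiprobable entropy H₀ = log₂ 8 = 3.0000 bits.
Skewed entropy H = −Σ pᵢ log₂ pᵢ = 2.5376 bits.
ΔRT = b·(H₀ − H) = 130 × 0.4624 = 60.11 ms.

60 ms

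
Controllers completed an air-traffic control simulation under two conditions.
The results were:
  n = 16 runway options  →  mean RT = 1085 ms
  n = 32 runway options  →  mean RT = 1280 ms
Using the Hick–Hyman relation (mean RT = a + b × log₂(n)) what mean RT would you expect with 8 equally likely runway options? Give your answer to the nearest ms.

890 ms

RT is linear in log₂ n, so two points fix the line:
  b = (1280 − 1085) / (log₂ 32 − log₂ 16) = 195 / (5 − 4) = 195 ms/bit
  a = 1085 − 195 × 4 = 305 ms
Then RT(8) = 305 + 195 × log₂ 8 = 305 + 195 × 3 ≈ 890.000 ms.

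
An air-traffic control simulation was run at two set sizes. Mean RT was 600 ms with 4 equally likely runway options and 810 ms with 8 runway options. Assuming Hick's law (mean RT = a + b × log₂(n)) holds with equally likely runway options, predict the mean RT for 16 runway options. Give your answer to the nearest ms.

With log₂ n on the abscissa the relation is linear; from the two conditions:
  b = (810 − 600) / (log₂ 8 − log₂ 4) = 210 / (3 − 2) = 210 ms/bit
  a = 600 − 210 × 2 = 180 ms
Then RT(16) = 180 + 210 × log₂ 16 = 180 + 210 × 4 ≈ 1020.000 ms.

1020 ms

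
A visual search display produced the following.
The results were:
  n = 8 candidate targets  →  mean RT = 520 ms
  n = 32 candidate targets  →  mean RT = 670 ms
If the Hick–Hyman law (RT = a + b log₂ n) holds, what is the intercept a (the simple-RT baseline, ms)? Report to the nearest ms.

b = (RT₂ − RT₁)/(log₂ n₂ − log₂ n₁) = (670 − 520)/(5 − 3) = 75 ms/bit.
Intercept: a = 520 − 75·log₂(8) = 295.000 ms.

295 ms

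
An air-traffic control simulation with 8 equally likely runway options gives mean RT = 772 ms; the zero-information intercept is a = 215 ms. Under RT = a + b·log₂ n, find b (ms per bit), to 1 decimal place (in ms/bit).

log₂(8) = 3 bits.
b = (RT − a)/log₂ n = (772 − 215) / 3 = 185.667 ms/bit.

185.7 ms/bit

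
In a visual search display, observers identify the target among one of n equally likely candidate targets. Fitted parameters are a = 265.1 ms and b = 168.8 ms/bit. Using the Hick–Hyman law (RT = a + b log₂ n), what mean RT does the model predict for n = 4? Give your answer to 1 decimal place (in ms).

log₂(4) = 2 bits, so RT = 265.1 + 168.8 × 2 ≈ 602.700 ms.

602.7 ms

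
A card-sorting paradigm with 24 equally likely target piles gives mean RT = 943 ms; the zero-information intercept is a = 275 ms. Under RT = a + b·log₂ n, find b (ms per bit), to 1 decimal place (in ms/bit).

145.7 ms/bit

b = (943 − 275) / log₂(24) = 668 / 4.5850 = 145.694 ms/bit.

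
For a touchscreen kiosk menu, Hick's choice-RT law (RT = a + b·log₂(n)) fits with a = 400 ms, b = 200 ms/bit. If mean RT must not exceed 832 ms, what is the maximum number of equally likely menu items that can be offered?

200·log₂ n ≤ 832 − 400 = 432, giving log₂ n ≤ 2.1600 and n ≤ 4.469. The largest whole number is 4.

4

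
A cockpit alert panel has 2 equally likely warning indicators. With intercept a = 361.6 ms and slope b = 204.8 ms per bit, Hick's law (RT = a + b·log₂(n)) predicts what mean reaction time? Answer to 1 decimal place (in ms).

log₂(2) = 1 bits, so RT = 361.6 + 204.8 × 1 ≈ 566.400 ms.

566.4 ms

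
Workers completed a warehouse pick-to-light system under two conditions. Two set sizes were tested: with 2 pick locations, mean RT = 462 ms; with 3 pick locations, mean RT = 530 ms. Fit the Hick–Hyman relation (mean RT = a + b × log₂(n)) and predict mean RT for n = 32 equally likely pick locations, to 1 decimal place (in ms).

927.0 ms

RT is linear in log₂ n, so two points fix the line:
  b = (530 − 462) / (log₂ 3 − log₂ 2) = 68 / (1.5850 − 1) = 116.247 ms/bit
  a = 462 − 116.247 × 1 = 345.753 ms
Then RT(32) = 345.753 + 116.247 × log₂ 32 = 345.753 + 116.247 × 5 ≈ 926.987 ms.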